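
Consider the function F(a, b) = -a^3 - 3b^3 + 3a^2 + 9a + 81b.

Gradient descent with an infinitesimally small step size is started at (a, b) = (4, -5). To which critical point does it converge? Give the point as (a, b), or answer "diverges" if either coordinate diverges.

F is separable, so gradient descent decouples: a follows -∂F/∂a, b follows -∂F/∂b.
∂F/∂a = -3(a - 3)(a + 1); at a=4 this is -15, so a increases.
∂F/∂b = -9(b - 3)(b + 3); at b=-5 this is -144, so b increases.
The a-coordinate has no critical point in that direction and runs off to infinity.

diverges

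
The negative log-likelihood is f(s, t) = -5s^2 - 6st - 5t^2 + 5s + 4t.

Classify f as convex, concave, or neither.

concave

f is quadratic, so its Hessian is the constant matrix H = [[-10, -6], [-6, -10]].
det(H) = 64, tr(H) = -20.
det(H) > 0 and tr(H) < 0, so H is negative definite everywhere: concave.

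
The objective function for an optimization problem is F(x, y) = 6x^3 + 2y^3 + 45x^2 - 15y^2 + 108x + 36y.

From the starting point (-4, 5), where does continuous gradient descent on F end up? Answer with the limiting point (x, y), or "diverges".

diverges

F is separable, so gradient descent decouples: x follows -∂F/∂x, y follows -∂F/∂y.
∂F/∂x = 18(x + 2)(x + 3); at x=-4 this is 36, so x decreases.
∂F/∂y = 6(y - 3)(y - 2); at y=5 this is 36, so y decreases.
The x-coordinate has no critical point in that direction and runs off to infinity.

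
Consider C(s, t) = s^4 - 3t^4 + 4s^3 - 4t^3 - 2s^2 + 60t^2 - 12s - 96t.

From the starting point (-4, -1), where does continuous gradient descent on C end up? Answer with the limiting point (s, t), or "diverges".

(-3, 1)

C is separable, so gradient descent decouples: s follows -∂C/∂s, t follows -∂C/∂t.
∂C/∂s = 4(s - 1)(s + 1)(s + 3); at s=-4 this is -60, so s increases.
∂C/∂t = -12(t - 2)(t - 1)(t + 4); at t=-1 this is -216, so t increases.
s converges to its nearest critical value -3 (a local min of the s-part); t converges to 1. The iterate converges to (-3, 1).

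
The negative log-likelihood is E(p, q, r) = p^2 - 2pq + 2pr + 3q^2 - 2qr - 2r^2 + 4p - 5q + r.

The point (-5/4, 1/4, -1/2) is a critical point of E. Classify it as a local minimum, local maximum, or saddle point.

saddle point

The Hessian is constant: H = [[2, -2, 2], [-2, 6, -2], [2, -2, -4]].
Leading principal minors: Δ₁ = 2, Δ₂ = 8, Δ₃ = -48.
The minors fit neither the all-positive nor the alternating-sign pattern, so H is indefinite: a saddle point.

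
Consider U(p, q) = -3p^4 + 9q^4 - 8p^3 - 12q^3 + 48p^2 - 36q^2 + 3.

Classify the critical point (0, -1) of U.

The mixed partial ∂²U/∂p∂q is 0, so the Hessian at any point is diag(U_pp, U_qq) = diag(12(-3p^2 - 4p + 8), 36(3q^2 - 2q - 2)).
At (0, -1): H = diag(96, 108).
Both eigenvalues are positive, so H is positive definite: a local minimum.

local minimum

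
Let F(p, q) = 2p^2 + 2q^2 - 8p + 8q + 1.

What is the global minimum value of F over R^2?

-15

F(p,q) separates as A(p) + B(q) + 1, so its minimum is min A + min B + 1.
A'(p) = 4p - 8 vanishes at p ∈ {2}; B'(q) = 4q + 8 vanishes at q ∈ {-2}.
Local minima of A (where A''>0): A(2)=-8. Local minima of B: B(-2)=-8.
So the global minimum of F is A(2) + B(-2) + 1 = -8 − 8 + 1 = -15, attained at (2, -2).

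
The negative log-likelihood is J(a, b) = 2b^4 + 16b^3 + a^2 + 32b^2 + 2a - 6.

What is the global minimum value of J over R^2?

J(a,b) separates as P(a) + Q(b) − 6, so its minimum is min P + min Q − 6.
P'(a) = 2a + 2 vanishes at a ∈ {-1}; Q'(b) = 8b(b + 2)(b + 4) vanishes at b ∈ {-4, -2, 0}.
Local minima of P (where P''>0): P(-1)=-1. Local minima of Q: Q(-4)=0, Q(0)=0.
So the global minimum of J is P(-1) + Q(-4) − 6 = -1 + 0 − 6 = -7, attained at (-1, -4).

-7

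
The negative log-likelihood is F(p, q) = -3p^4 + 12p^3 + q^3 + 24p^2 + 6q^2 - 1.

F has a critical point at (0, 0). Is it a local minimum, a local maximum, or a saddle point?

The mixed partial ∂²F/∂p∂q is 0, so the Hessian at any point is diag(F_pp, F_qq) = diag(12(-3p^2 + 6p + 4), 6(q + 2)).
At (0, 0): H = diag(48, 12).
Both eigenvalues are positive, so H is positive definite: a local minimum.

local minimum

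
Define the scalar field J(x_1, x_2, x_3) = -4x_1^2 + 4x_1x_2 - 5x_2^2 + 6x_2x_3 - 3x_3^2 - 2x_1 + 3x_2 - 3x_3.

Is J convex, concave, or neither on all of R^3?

concave

J is quadratic, so its Hessian is the constant matrix H = [[-8, 4, 0], [4, -10, 6], [0, 6, -6]].
Leading principal minors: -8, 64, -96.
Signs alternate −, +, − ⇒ H ≺ 0 ⇒ concave.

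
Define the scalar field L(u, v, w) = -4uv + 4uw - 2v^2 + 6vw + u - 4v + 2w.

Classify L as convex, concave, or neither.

L is quadratic, so its Hessian is the constant matrix H = [[0, -4, 4], [-4, -4, 6], [4, 6, 0]].
Leading principal minors: 0, -16, -128.
Neither pattern holds ⇒ H is indefinite ⇒ neither convex nor concave.

neither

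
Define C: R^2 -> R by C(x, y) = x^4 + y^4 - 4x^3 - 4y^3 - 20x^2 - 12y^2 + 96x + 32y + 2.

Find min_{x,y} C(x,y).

-341

C(x,y) separates as P(x) + Q(y) + 2, so its minimum is min P + min Q + 2.
P'(x) = 4(x - 4)(x - 2)(x + 3) vanishes at x ∈ {-3, 2, 4}; Q'(y) = 4(y - 4)(y - 1)(y + 2) vanishes at y ∈ {-2, 1, 4}.
Local minima of P (where P''>0): P(-3)=-279, P(4)=64. Local minima of Q: Q(-2)=-64, Q(4)=-64.
So the global minimum of C is P(-3) + Q(-2) + 2 = -279 − 64 + 2 = -341, attained at (-3, -2).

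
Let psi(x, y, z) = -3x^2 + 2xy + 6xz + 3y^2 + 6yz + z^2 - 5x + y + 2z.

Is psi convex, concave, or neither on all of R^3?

psi is quadratic, so its Hessian is the constant matrix H = [[-6, 2, 6], [2, 6, 6], [6, 6, 2]].
Leading principal minors: -6, -40, 64.
Neither pattern holds ⇒ H is indefinite ⇒ neither convex nor concave.

neither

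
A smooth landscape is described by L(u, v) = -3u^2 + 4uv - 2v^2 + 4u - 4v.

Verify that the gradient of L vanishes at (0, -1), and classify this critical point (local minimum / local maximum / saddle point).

local maximum

∇L = (-6u + 4v + 4, 4u - 4v - 4); substituting (0, -1) gives ∇L = (0, 0), so (0, -1) is indeed a critical point.
The Hessian of L is constant: H = [[-6, 4], [4, -4]].
det(H) = (-6)·(-4) − 4² = 8.
det(H) > 0 and tr(H) = -10 < 0, so H is negative definite and the point is a local maximum.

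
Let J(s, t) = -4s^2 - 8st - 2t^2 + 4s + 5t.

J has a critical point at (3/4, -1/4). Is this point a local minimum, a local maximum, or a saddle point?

saddle point

The Hessian of J is constant: H = [[-8, -8], [-8, -4]].
det(H) = (-8)·(-4) − (-8)² = -32.
Since det(H) < 0, H is indefinite and the critical point is a saddle point.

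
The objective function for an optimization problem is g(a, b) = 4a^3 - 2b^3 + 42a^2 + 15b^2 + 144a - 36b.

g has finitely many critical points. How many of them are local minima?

g separates as a function of a plus a function of b, so ∇g=0 decouples.
∂g/∂a = 12(a + 3)(a + 4) = 0 at a ∈ {-4, -3}; ∂g/∂b = -6(b - 3)(b - 2) = 0 at b ∈ {2, 3}.
The Hessian is diagonal: diag(g_aa, g_bb). Second derivatives: g_aa(-4)=-12, g_aa(-3)=12; g_bb(2)=6, g_bb(3)=-6.
Local minima occur where both diagonal entries positive: (-3, 2). Count: 1.

1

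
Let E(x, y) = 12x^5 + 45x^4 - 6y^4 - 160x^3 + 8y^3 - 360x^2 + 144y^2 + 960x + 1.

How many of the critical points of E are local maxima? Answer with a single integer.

4

E separates as a function of x plus a function of y, so ∇E=0 decouples.
∂E/∂x = 60(x - 2)(x - 1)(x + 2)(x + 4) = 0 at x ∈ {-4, -2, 1, 2}; ∂E/∂y = -24y(y - 4)(y + 3) = 0 at y ∈ {-3, 0, 4}.
The Hessian is diagonal: diag(E_xx, E_yy). Second derivatives: E_xx(-4)=-3600, E_xx(-2)=1440, E_xx(1)=-900, E_xx(2)=1440; E_yy(-3)=-504, E_yy(0)=288, E_yy(4)=-672.
Local maxima occur where both diagonal entries negative: (-4, -3), (-4, 4), (1, -3), (1, 4). Count: 4.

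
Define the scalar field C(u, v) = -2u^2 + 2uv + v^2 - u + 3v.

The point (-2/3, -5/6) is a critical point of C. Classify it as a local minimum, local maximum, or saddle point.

saddle point

The Hessian of C is constant: H = [[-4, 2], [2, 2]].
det(H) = (-4)·2 − 2² = -12.
Since det(H) < 0, H is indefinite and the critical point is a saddle point.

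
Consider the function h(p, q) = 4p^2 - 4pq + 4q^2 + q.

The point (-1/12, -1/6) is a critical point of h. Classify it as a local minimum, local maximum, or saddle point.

The Hessian of h is constant: H = [[8, -4], [-4, 8]].
det(H) = 8·8 − (-4)² = 48.
det(H) > 0 and tr(H) = 16 > 0, so H is positive definite and the point is a local minimum.

local minimum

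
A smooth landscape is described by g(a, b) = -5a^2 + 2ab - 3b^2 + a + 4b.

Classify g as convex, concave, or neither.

concave

g is quadratic, so its Hessian is the constant matrix H = [[-10, 2], [2, -6]].
det(H) = 56, tr(H) = -16.
det(H) > 0 and tr(H) < 0, so H is negative definite everywhere: concave.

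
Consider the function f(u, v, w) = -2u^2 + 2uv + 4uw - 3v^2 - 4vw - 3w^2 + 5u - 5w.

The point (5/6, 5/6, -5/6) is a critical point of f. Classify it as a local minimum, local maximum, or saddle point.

The Hessian is constant: H = [[-4, 2, 4], [2, -6, -4], [4, -4, -6]].
Leading principal minors: Δ₁ = -4, Δ₂ = 20, Δ₃ = -24.
The minors alternate sign starting negative (−, +, −), so H is negative definite: a local maximum.

local maximum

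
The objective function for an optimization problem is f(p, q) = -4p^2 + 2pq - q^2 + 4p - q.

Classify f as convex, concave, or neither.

f is quadratic, so its Hessian is the constant matrix H = [[-8, 2], [2, -2]].
det(H) = 12, tr(H) = -10.
det(H) > 0 and tr(H) < 0, so H is negative definite everywhere: concave.

concave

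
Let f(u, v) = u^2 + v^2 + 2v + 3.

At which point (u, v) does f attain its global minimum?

(0, -1)

f(u,v) separates as P(u) + Q(v) + 3, so its minimum is min P + min Q + 3.
P'(u) = 2u vanishes at u ∈ {0}; Q'(v) = 2v + 2 vanishes at v ∈ {-1}.
Local minima of P (where P''>0): P(0)=0. Local minima of Q: Q(-1)=-1.
So the global minimum of f is P(0) + Q(-1) + 3 = 0 − 1 + 3 = 2, attained at (0, -1).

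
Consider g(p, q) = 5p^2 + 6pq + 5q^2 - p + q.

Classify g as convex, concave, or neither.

g is quadratic, so its Hessian is the constant matrix H = [[10, 6], [6, 10]].
det(H) = 64, tr(H) = 20.
det(H) > 0 and tr(H) > 0, so H is positive definite everywhere: convex.

convex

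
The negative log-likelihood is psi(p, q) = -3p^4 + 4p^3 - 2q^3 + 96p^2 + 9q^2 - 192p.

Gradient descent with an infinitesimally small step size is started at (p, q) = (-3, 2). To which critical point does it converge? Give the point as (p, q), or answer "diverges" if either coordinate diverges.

(1, 0)

psi is separable, so gradient descent decouples: p follows -∂psi/∂p, q follows -∂psi/∂q.
∂psi/∂p = -12(p - 4)(p - 1)(p + 4); at p=-3 this is -336, so p increases.
∂psi/∂q = -6q(q - 3); at q=2 this is 12, so q decreases.
p converges to its nearest critical value 1 (a local min of the p-part); q converges to 0. The iterate converges to (1, 0).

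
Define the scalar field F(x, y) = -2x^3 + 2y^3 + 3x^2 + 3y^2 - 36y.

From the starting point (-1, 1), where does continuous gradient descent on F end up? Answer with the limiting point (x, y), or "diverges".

(0, 2)

F is separable, so gradient descent decouples: x follows -∂F/∂x, y follows -∂F/∂y.
∂F/∂x = -6x(x - 1); at x=-1 this is -12, so x increases.
∂F/∂y = 6(y - 2)(y + 3); at y=1 this is -24, so y increases.
x converges to its nearest critical value 0 (a local min of the x-part); y converges to 2. The iterate converges to (0, 2).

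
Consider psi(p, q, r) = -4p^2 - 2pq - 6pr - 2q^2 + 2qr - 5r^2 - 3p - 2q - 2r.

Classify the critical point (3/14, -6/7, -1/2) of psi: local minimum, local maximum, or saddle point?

local maximum

The Hessian is constant: H = [[-8, -2, -6], [-2, -4, 2], [-6, 2, -10]].
Leading principal minors: Δ₁ = -8, Δ₂ = 28, Δ₃ = -56.
The minors alternate sign starting negative (−, +, −), so H is negative definite: a local maximum.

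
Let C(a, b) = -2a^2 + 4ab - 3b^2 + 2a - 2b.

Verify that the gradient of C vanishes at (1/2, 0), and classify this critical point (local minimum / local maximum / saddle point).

∇C = (-4a + 4b + 2, 4a - 6b - 2); substituting (1/2, 0) gives ∇C = (0, 0), so (1/2, 0) is indeed a critical point.
The Hessian of C is constant: H = [[-4, 4], [4, -6]].
det(H) = (-4)·(-6) − 4² = 8.
det(H) > 0 and tr(H) = -10 < 0, so H is negative definite and the point is a local maximum.

local maximum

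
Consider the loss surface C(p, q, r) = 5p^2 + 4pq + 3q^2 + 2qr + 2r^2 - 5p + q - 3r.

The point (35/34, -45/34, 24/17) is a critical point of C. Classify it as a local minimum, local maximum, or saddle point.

local minimum

The Hessian is constant: H = [[10, 4, 0], [4, 6, 2], [0, 2, 4]].
Leading principal minors: Δ₁ = 10, Δ₂ = 44, Δ₃ = 136.
All leading minors are positive, so H is positive definite: a local minimum.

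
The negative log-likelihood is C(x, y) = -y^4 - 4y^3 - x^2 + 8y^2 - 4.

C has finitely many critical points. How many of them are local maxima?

C separates as a function of x plus a function of y, so ∇C=0 decouples.
∂C/∂x = -2x = 0 at x ∈ {0}; ∂C/∂y = -4y(y - 1)(y + 4) = 0 at y ∈ {-4, 0, 1}.
The Hessian is diagonal: diag(C_xx, C_yy). Second derivatives: C_xx(0)=-2; C_yy(-4)=-80, C_yy(0)=16, C_yy(1)=-20.
Local maxima occur where both diagonal entries negative: (0, -4), (0, 1). Count: 2.

2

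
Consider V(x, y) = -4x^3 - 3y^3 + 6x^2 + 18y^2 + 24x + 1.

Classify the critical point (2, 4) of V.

The mixed partial ∂²V/∂x∂y is 0, so the Hessian at any point is diag(V_xx, V_yy) = diag(12(-2x + 1), 18(-y + 2)).
At (2, 4): H = diag(-36, -36).
Both eigenvalues are negative, so H is negative definite: a local maximum.

local maximum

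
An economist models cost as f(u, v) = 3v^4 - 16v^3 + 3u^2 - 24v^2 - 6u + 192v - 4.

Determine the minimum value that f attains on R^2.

-311

f(u,v) separates as P(u) + Q(v) − 4, so its minimum is min P + min Q − 4.
P'(u) = 6u - 6 vanishes at u ∈ {1}; Q'(v) = 12(v - 4)(v - 2)(v + 2) vanishes at v ∈ {-2, 2, 4}.
Local minima of P (where P''>0): P(1)=-3. Local minima of Q: Q(-2)=-304, Q(4)=128.
So the global minimum of f is P(1) + Q(-2) − 4 = -3 − 304 − 4 = -311, attained at (1, -2).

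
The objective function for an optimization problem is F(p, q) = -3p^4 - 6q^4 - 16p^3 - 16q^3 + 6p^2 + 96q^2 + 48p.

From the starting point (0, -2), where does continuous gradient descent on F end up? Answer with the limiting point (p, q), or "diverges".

F is separable, so gradient descent decouples: p follows -∂F/∂p, q follows -∂F/∂q.
∂F/∂p = -12(p - 1)(p + 1)(p + 4); at p=0 this is 48, so p decreases.
∂F/∂q = -24q(q - 2)(q + 4); at q=-2 this is -384, so q increases.
p converges to its nearest critical value -1 (a local min of the p-part); q converges to 0. The iterate converges to (-1, 0).

(-1, 0)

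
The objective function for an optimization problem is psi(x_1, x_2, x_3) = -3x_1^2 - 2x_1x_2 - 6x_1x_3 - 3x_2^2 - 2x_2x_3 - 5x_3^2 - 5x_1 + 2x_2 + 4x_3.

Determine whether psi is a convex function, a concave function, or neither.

psi is quadratic, so its Hessian is the constant matrix H = [[-6, -2, -6], [-2, -6, -2], [-6, -2, -10]].
Leading principal minors: -6, 32, -128.
Signs alternate −, +, − ⇒ H ≺ 0 ⇒ concave.

concave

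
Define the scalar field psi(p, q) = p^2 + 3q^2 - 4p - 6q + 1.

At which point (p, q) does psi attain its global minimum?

psi(p,q) separates as A(p) + B(q) + 1, so its minimum is min A + min B + 1.
A'(p) = 2p - 4 vanishes at p ∈ {2}; B'(q) = 6q - 6 vanishes at q ∈ {1}.
Local minima of A (where A''>0): A(2)=-4. Local minima of B: B(1)=-3.
So the global minimum of psi is A(2) + B(1) + 1 = -4 − 3 + 1 = -6, attained at (2, 1).

(2, 1)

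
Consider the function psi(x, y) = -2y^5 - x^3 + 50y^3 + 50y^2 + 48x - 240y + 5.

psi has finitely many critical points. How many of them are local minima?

2

psi separates as a function of x plus a function of y, so ∇psi=0 decouples.
∂psi/∂x = -3(x - 4)(x + 4) = 0 at x ∈ {-4, 4}; ∂psi/∂y = -10(y - 4)(y - 1)(y + 2)(y + 3) = 0 at y ∈ {-3, -2, 1, 4}.
The Hessian is diagonal: diag(psi_xx, psi_yy). Second derivatives: psi_xx(-4)=24, psi_xx(4)=-24; psi_yy(-3)=280, psi_yy(-2)=-180, psi_yy(1)=360, psi_yy(4)=-1260.
Local minima occur where both diagonal entries positive: (-4, -3), (-4, 1). Count: 2.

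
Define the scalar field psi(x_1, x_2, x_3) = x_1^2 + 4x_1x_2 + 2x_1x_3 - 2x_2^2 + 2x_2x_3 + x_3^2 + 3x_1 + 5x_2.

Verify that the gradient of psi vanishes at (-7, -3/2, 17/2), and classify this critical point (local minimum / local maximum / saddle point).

∇psi = (2x_1 + 4x_2 + 2x_3 + 3, 4x_1 - 4x_2 + 2x_3 + 5, 2x_1 + 2x_2 + 2x_3); substituting (-7, -3/2, 17/2) gives ∇psi = (0, 0, 0), so (-7, -3/2, 17/2) is indeed a critical point.
The Hessian is constant: H = [[2, 4, 2], [4, -4, 2], [2, 2, 2]].
Leading principal minors: Δ₁ = 2, Δ₂ = -24, Δ₃ = -8.
The minors fit neither the all-positive nor the alternating-sign pattern, so H is indefinite: a saddle point.

saddle point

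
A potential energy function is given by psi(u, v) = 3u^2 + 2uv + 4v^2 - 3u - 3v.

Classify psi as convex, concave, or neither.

psi is quadratic, so its Hessian is the constant matrix H = [[6, 2], [2, 8]].
det(H) = 44, tr(H) = 14.
det(H) > 0 and tr(H) > 0, so H is positive definite everywhere: convex.

convex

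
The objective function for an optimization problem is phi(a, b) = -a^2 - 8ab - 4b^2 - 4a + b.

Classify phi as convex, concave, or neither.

phi is quadratic, so its Hessian is the constant matrix H = [[-2, -8], [-8, -8]].
det(H) = -48, tr(H) = -10.
det(H) < 0, so H is indefinite: neither convex nor concave.

neither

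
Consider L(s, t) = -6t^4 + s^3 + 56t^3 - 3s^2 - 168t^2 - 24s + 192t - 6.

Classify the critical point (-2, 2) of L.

saddle point

The mixed partial ∂²L/∂s∂t is 0, so the Hessian at any point is diag(L_ss, L_tt) = diag(6(s - 1), 24(-3t^2 + 14t - 14)).
At (-2, 2): H = diag(-18, 48).
The eigenvalues have opposite signs, so H is indefinite: a saddle point.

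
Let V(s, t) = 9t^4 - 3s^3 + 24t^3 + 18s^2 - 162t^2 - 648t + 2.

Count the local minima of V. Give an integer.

2

V separates as a function of s plus a function of t, so ∇V=0 decouples.
∂V/∂s = -9s(s - 4) = 0 at s ∈ {0, 4}; ∂V/∂t = 36(t - 3)(t + 2)(t + 3) = 0 at t ∈ {-3, -2, 3}.
The Hessian is diagonal: diag(V_ss, V_tt). Second derivatives: V_ss(0)=36, V_ss(4)=-36; V_tt(-3)=216, V_tt(-2)=-180, V_tt(3)=1080.
Local minima occur where both diagonal entries positive: (0, -3), (0, 3). Count: 2.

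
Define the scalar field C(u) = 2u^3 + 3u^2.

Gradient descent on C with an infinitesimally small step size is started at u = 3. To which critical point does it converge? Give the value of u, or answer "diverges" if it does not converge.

C'(u) = 6u(u + 1), so C'(3) = 72.
Gradient descent moves in the -C' direction, i.e. u is decreasing.
The nearest critical point in that direction is u = 0, where C'' = 6 > 0 (a local minimum). The iterate converges there.

0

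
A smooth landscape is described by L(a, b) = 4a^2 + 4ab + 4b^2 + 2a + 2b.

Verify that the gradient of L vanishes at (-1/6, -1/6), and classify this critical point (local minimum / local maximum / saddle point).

local minimum

∇L = (8a + 4b + 2, 4a + 8b + 2); substituting (-1/6, -1/6) gives ∇L = (0, 0), so (-1/6, -1/6) is indeed a critical point.
The Hessian of L is constant: H = [[8, 4], [4, 8]].
det(H) = 8·8 − 4² = 48.
det(H) > 0 and tr(H) = 16 > 0, so H is positive definite and the point is a local minimum.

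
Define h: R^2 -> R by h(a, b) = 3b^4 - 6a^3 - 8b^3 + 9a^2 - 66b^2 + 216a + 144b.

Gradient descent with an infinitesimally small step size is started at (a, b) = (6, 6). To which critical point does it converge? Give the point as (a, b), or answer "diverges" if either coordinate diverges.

diverges

h is separable, so gradient descent decouples: a follows -∂h/∂a, b follows -∂h/∂b.
∂h/∂a = -18(a - 4)(a + 3); at a=6 this is -324, so a increases.
∂h/∂b = 12(b - 4)(b - 1)(b + 3); at b=6 this is 1080, so b decreases.
The a-coordinate has no critical point in that direction and runs off to infinity.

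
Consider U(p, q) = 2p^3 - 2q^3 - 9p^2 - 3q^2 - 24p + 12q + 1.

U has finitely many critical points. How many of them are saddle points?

U separates as a function of p plus a function of q, so ∇U=0 decouples.
∂U/∂p = 6(p - 4)(p + 1) = 0 at p ∈ {-1, 4}; ∂U/∂q = -6(q - 1)(q + 2) = 0 at q ∈ {-2, 1}.
The Hessian is diagonal: diag(U_pp, U_qq). Second derivatives: U_pp(-1)=-30, U_pp(4)=30; U_qq(-2)=18, U_qq(1)=-18.
Saddle points occur where the two diagonal entries have opposite signs: (-1, -2), (4, 1). Count: 2.

2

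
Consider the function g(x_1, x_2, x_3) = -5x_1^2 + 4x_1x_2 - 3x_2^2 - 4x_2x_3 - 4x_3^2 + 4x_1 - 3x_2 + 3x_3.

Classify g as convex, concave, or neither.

concave

g is quadratic, so its Hessian is the constant matrix H = [[-10, 4, 0], [4, -6, -4], [0, -4, -8]].
Leading principal minors: -10, 44, -192.
Signs alternate −, +, − ⇒ H ≺ 0 ⇒ concave.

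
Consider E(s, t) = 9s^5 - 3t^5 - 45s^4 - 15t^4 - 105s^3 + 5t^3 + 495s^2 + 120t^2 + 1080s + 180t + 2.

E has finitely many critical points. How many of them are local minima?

4

E separates as a function of s plus a function of t, so ∇E=0 decouples.
∂E/∂s = 45(s - 4)(s - 3)(s + 1)(s + 2) = 0 at s ∈ {-2, -1, 3, 4}; ∂E/∂t = -15(t - 2)(t + 1)(t + 2)(t + 3) = 0 at t ∈ {-3, -2, -1, 2}.
The Hessian is diagonal: diag(E_ss, E_tt). Second derivatives: E_ss(-2)=-1350, E_ss(-1)=900, E_ss(3)=-900, E_ss(4)=1350; E_tt(-3)=150, E_tt(-2)=-60, E_tt(-1)=90, E_tt(2)=-900.
Local minima occur where both diagonal entries positive: (-1, -3), (-1, -1), (4, -3), (4, -1). Count: 4.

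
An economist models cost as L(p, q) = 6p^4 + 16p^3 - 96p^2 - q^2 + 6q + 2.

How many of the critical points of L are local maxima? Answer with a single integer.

1

L separates as a function of p plus a function of q, so ∇L=0 decouples.
∂L/∂p = 24p(p - 2)(p + 4) = 0 at p ∈ {-4, 0, 2}; ∂L/∂q = -2(q - 3) = 0 at q ∈ {3}.
The Hessian is diagonal: diag(L_pp, L_qq). Second derivatives: L_pp(-4)=576, L_pp(0)=-192, L_pp(2)=288; L_qq(3)=-2.
Local maxima occur where both diagonal entries negative: (0, 3). Count: 1.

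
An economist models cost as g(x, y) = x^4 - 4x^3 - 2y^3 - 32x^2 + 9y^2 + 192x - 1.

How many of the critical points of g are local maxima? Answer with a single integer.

1

g separates as a function of x plus a function of y, so ∇g=0 decouples.
∂g/∂x = 4(x - 4)(x - 3)(x + 4) = 0 at x ∈ {-4, 3, 4}; ∂g/∂y = -6y(y - 3) = 0 at y ∈ {0, 3}.
The Hessian is diagonal: diag(g_xx, g_yy). Second derivatives: g_xx(-4)=224, g_xx(3)=-28, g_xx(4)=32; g_yy(0)=18, g_yy(3)=-18.
Local maxima occur where both diagonal entries negative: (3, 3). Count: 1.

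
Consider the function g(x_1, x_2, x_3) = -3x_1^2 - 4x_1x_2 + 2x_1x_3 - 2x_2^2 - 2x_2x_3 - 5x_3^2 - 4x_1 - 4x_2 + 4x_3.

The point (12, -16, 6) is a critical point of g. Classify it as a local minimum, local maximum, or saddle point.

local maximum

The Hessian is constant: H = [[-6, -4, 2], [-4, -4, -2], [2, -2, -10]].
Leading principal minors: Δ₁ = -6, Δ₂ = 8, Δ₃ = -8.
The minors alternate sign starting negative (−, +, −), so H is negative definite: a local maximum.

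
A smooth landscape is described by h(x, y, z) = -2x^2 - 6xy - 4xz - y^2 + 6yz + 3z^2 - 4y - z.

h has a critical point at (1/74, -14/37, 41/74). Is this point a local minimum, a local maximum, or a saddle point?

The Hessian is constant: H = [[-4, -6, -4], [-6, -2, 6], [-4, 6, 6]].
Leading principal minors: Δ₁ = -4, Δ₂ = -28, Δ₃ = 296.
The minors fit neither the all-positive nor the alternating-sign pattern, so H is indefinite: a saddle point.

saddle point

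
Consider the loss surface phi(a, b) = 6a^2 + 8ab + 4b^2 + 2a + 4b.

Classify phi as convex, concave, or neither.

convex

phi is quadratic, so its Hessian is the constant matrix H = [[12, 8], [8, 8]].
det(H) = 32, tr(H) = 20.
det(H) > 0 and tr(H) > 0, so H is positive definite everywhere: convex.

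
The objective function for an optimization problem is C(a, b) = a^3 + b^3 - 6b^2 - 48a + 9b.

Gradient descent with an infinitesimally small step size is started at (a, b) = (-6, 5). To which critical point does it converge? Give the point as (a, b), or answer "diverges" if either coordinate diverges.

diverges

C is separable, so gradient descent decouples: a follows -∂C/∂a, b follows -∂C/∂b.
∂C/∂a = 3(a - 4)(a + 4); at a=-6 this is 60, so a decreases.
∂C/∂b = 3(b - 3)(b - 1); at b=5 this is 24, so b decreases.
The a-coordinate has no critical point in that direction and runs off to infinity.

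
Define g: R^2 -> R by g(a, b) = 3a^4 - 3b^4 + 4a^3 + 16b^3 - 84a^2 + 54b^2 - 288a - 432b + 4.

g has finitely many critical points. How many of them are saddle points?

5

g separates as a function of a plus a function of b, so ∇g=0 decouples.
∂g/∂a = 12(a - 4)(a + 2)(a + 3) = 0 at a ∈ {-3, -2, 4}; ∂g/∂b = -12(b - 4)(b - 3)(b + 3) = 0 at b ∈ {-3, 3, 4}.
The Hessian is diagonal: diag(g_aa, g_bb). Second derivatives: g_aa(-3)=84, g_aa(-2)=-72, g_aa(4)=504; g_bb(-3)=-504, g_bb(3)=72, g_bb(4)=-84.
Saddle points occur where the two diagonal entries have opposite signs: (-3, -3), (-3, 4), (-2, 3), (4, -3), (4, 4). Count: 5.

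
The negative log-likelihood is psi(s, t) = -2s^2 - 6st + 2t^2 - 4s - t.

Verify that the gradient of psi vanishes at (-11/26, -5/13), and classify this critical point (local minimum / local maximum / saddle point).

saddle point

∇psi = (-4s - 6t - 4, -6s + 4t - 1); substituting (-11/26, -5/13) gives ∇psi = (0, 0), so (-11/26, -5/13) is indeed a critical point.
The Hessian of psi is constant: H = [[-4, -6], [-6, 4]].
det(H) = (-4)·4 − (-6)² = -52.
Since det(H) < 0, H is indefinite and the critical point is a saddle point.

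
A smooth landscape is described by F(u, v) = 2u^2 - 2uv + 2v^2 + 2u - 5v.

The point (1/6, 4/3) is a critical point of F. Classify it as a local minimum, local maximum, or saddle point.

local minimum

The Hessian of F is constant: H = [[4, -2], [-2, 4]].
det(H) = 4·4 − (-2)² = 12.
det(H) > 0 and tr(H) = 8 > 0, so H is positive definite and the point is a local minimum.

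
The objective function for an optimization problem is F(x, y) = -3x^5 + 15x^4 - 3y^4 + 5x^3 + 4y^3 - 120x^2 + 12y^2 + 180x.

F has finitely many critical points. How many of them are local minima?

2

F separates as a function of x plus a function of y, so ∇F=0 decouples.
∂F/∂x = -15(x - 3)(x - 2)(x - 1)(x + 2) = 0 at x ∈ {-2, 1, 2, 3}; ∂F/∂y = -12y(y - 2)(y + 1) = 0 at y ∈ {-1, 0, 2}.
The Hessian is diagonal: diag(F_xx, F_yy). Second derivatives: F_xx(-2)=900, F_xx(1)=-90, F_xx(2)=60, F_xx(3)=-150; F_yy(-1)=-36, F_yy(0)=24, F_yy(2)=-72.
Local minima occur where both diagonal entries positive: (-2, 0), (2, 0). Count: 2.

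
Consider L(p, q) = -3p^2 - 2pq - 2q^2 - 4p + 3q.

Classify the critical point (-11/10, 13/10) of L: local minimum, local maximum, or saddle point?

The Hessian of L is constant: H = [[-6, -2], [-2, -4]].
det(H) = (-6)·(-4) − (-2)² = 20.
det(H) > 0 and tr(H) = -10 < 0, so H is negative definite and the point is a local maximum.

local maximum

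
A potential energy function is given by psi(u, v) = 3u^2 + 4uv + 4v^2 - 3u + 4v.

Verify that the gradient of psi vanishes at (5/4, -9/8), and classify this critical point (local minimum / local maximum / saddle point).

local minimum

∇psi = (6u + 4v - 3, 4u + 8v + 4); substituting (5/4, -9/8) gives ∇psi = (0, 0), so (5/4, -9/8) is indeed a critical point.
The Hessian of psi is constant: H = [[6, 4], [4, 8]].
det(H) = 6·8 − 4² = 32.
det(H) > 0 and tr(H) = 14 > 0, so H is positive definite and the point is a local minimum.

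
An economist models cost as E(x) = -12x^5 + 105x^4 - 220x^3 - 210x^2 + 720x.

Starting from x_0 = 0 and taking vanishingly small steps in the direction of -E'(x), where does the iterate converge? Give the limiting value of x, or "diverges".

-1

E'(x) = -60(x - 4)(x - 3)(x - 1)(x + 1), so E'(0) = 720.
Gradient descent moves in the -E' direction, i.e. x is decreasing.
The nearest critical point in that direction is x = -1, where E'' = 2400 > 0 (a local minimum). The iterate converges there.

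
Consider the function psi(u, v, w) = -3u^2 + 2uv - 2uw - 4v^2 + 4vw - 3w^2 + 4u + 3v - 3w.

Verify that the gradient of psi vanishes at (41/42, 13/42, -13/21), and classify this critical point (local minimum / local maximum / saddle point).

∇psi = (-6u + 2v - 2w + 4, 2u - 8v + 4w + 3, -2u + 4v - 6w - 3); substituting (41/42, 13/42, -13/21) gives ∇psi = (0, 0, 0), so (41/42, 13/42, -13/21) is indeed a critical point.
The Hessian is constant: H = [[-6, 2, -2], [2, -8, 4], [-2, 4, -6]].
Leading principal minors: Δ₁ = -6, Δ₂ = 44, Δ₃ = -168.
The minors alternate sign starting negative (−, +, −), so H is negative definite: a local maximum.

local maximum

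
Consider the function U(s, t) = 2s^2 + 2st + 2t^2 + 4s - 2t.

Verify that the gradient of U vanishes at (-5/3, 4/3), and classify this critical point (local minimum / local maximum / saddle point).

local minimum

∇U = (4s + 2t + 4, 2s + 4t - 2); substituting (-5/3, 4/3) gives ∇U = (0, 0), so (-5/3, 4/3) is indeed a critical point.
The Hessian of U is constant: H = [[4, 2], [2, 4]].
det(H) = 4·4 − 2² = 12.
det(H) > 0 and tr(H) = 8 > 0, so H is positive definite and the point is a local minimum.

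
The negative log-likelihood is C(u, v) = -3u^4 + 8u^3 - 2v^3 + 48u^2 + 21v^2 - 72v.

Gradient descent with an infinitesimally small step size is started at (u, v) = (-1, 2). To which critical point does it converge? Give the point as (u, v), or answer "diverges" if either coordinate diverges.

C is separable, so gradient descent decouples: u follows -∂C/∂u, v follows -∂C/∂v.
∂C/∂u = -12u(u - 4)(u + 2); at u=-1 this is -60, so u increases.
∂C/∂v = -6(v - 4)(v - 3); at v=2 this is -12, so v increases.
u converges to its nearest critical value 0 (a local min of the u-part); v converges to 3. The iterate converges to (0, 3).

(0, 3)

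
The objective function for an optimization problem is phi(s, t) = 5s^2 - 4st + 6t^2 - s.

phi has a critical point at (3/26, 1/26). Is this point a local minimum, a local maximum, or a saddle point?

The Hessian of phi is constant: H = [[10, -4], [-4, 12]].
det(H) = 10·12 − (-4)² = 104.
det(H) > 0 and tr(H) = 22 > 0, so H is positive definite and the point is a local minimum.

local minimum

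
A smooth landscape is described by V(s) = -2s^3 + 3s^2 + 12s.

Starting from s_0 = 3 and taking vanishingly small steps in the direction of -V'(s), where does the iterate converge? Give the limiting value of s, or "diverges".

V'(s) = -6(s - 2)(s + 1), so V'(3) = -24.
Gradient descent moves in the -V' direction, i.e. s is increasing.
There is no critical point above s=3, and V' keeps the same sign, so the iterate runs off to +∞.

diverges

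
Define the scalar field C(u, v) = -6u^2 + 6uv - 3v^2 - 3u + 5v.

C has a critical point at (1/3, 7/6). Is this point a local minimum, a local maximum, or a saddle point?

The Hessian of C is constant: H = [[-12, 6], [6, -6]].
det(H) = (-12)·(-6) − 6² = 36.
det(H) > 0 and tr(H) = -18 < 0, so H is negative definite and the point is a local maximum.

local maximum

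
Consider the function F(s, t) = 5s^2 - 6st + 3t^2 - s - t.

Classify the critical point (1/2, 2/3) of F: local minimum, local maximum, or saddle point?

The Hessian of F is constant: H = [[10, -6], [-6, 6]].
det(H) = 10·6 − (-6)² = 24.
det(H) > 0 and tr(H) = 16 > 0, so H is positive definite and the point is a local minimum.

local minimum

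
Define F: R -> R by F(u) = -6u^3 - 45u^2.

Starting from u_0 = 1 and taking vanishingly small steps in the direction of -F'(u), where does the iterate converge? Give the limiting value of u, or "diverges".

F'(u) = -18u(u + 5), so F'(1) = -108.
Gradient descent moves in the -F' direction, i.e. u is increasing.
There is no critical point above u=1, and F' keeps the same sign, so the iterate runs off to +∞.

diverges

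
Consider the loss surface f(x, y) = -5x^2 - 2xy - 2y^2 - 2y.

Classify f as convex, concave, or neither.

f is quadratic, so its Hessian is the constant matrix H = [[-10, -2], [-2, -4]].
det(H) = 36, tr(H) = -14.
det(H) > 0 and tr(H) < 0, so H is negative definite everywhere: concave.

concave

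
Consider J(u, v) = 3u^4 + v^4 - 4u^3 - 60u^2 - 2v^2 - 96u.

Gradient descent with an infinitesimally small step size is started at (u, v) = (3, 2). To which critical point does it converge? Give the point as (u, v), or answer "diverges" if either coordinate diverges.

J is separable, so gradient descent decouples: u follows -∂J/∂u, v follows -∂J/∂v.
∂J/∂u = 12(u - 4)(u + 1)(u + 2); at u=3 this is -240, so u increases.
∂J/∂v = 4v(v - 1)(v + 1); at v=2 this is 24, so v decreases.
u converges to its nearest critical value 4 (a local min of the u-part); v converges to 1. The iterate converges to (4, 1).

(4, 1)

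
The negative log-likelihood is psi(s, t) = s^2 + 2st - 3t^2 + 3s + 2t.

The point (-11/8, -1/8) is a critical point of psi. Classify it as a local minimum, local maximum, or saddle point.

saddle point

The Hessian of psi is constant: H = [[2, 2], [2, -6]].
det(H) = 2·(-6) − 2² = -16.
Since det(H) < 0, H is indefinite and the critical point is a saddle point.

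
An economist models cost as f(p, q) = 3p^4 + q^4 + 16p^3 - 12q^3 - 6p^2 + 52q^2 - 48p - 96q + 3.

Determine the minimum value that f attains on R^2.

f(p,q) separates as A(p) + B(q) + 3, so its minimum is min A + min B + 3.
A'(p) = 12(p - 1)(p + 1)(p + 4) vanishes at p ∈ {-4, -1, 1}; B'(q) = 4(q - 4)(q - 3)(q - 2) vanishes at q ∈ {2, 3, 4}.
Local minima of A (where A''>0): A(-4)=-160, A(1)=-35. Local minima of B: B(2)=-64, B(4)=-64.
So the global minimum of f is A(-4) + B(2) + 3 = -160 − 64 + 3 = -221, attained at (-4, 2).

-221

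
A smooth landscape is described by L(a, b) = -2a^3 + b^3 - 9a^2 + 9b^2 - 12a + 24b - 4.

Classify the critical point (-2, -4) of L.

saddle point

The mixed partial ∂²L/∂a∂b is 0, so the Hessian at any point is diag(L_aa, L_bb) = diag(-6(2a + 3), 6(b + 3)).
At (-2, -4): H = diag(6, -6).
The eigenvalues have opposite signs, so H is indefinite: a saddle point.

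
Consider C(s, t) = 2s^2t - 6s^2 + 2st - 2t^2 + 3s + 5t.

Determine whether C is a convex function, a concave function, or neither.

neither

The term 2s^2t is cubic, so the Hessian is not constant.
∂²C/∂s² = 4t - 12, which takes both signs as t varies (negative for sufficiently negative t). A diagonal entry of the Hessian changing sign means the Hessian is neither positive- nor negative-semidefinite on all of R^2.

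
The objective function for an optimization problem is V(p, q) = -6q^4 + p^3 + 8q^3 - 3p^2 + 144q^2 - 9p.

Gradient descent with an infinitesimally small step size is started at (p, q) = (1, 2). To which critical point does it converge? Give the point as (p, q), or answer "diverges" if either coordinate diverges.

(3, 0)

V is separable, so gradient descent decouples: p follows -∂V/∂p, q follows -∂V/∂q.
∂V/∂p = 3(p - 3)(p + 1); at p=1 this is -12, so p increases.
∂V/∂q = -24q(q - 4)(q + 3); at q=2 this is 480, so q decreases.
p converges to its nearest critical value 3 (a local min of the p-part); q converges to 0. The iterate converges to (3, 0).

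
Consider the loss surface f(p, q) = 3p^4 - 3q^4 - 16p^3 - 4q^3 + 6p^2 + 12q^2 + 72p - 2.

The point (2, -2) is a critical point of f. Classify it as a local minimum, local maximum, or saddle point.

The mixed partial ∂²f/∂p∂q is 0, so the Hessian at any point is diag(f_pp, f_qq) = diag(12(3p^2 - 8p + 1), 12(-3q^2 - 2q + 2)).
At (2, -2): H = diag(-36, -72).
Both eigenvalues are negative, so H is negative definite: a local maximum.

local maximum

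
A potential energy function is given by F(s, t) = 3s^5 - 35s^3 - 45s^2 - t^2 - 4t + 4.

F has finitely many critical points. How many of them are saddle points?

2

F separates as a function of s plus a function of t, so ∇F=0 decouples.
∂F/∂s = 15s(s - 3)(s + 1)(s + 2) = 0 at s ∈ {-2, -1, 0, 3}; ∂F/∂t = -2(t + 2) = 0 at t ∈ {-2}.
The Hessian is diagonal: diag(F_ss, F_tt). Second derivatives: F_ss(-2)=-150, F_ss(-1)=60, F_ss(0)=-90, F_ss(3)=900; F_tt(-2)=-2.
Saddle points occur where the two diagonal entries have opposite signs: (-1, -2), (3, -2). Count: 2.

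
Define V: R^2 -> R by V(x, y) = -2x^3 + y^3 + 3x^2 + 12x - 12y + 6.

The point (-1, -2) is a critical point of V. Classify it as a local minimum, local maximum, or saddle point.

The mixed partial ∂²V/∂x∂y is 0, so the Hessian at any point is diag(V_xx, V_yy) = diag(6(-2x + 1), 6y).
At (-1, -2): H = diag(18, -12).
The eigenvalues have opposite signs, so H is indefinite: a saddle point.

saddle point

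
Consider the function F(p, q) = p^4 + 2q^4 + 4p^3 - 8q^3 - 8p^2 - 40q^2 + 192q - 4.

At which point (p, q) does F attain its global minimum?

(-4, -3)

F(p,q) separates as A(p) + B(q) − 4, so its minimum is min A + min B − 4.
A'(p) = 4p(p - 1)(p + 4) vanishes at p ∈ {-4, 0, 1}; B'(q) = 8(q - 4)(q - 2)(q + 3) vanishes at q ∈ {-3, 2, 4}.
Local minima of A (where A''>0): A(-4)=-128, A(1)=-3. Local minima of B: B(-3)=-558, B(4)=128.
So the global minimum of F is A(-4) + B(-3) − 4 = -128 − 558 − 4 = -690, attained at (-4, -3).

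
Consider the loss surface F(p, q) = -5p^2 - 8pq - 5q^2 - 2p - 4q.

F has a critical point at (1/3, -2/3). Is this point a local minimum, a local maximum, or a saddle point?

local maximum

The Hessian of F is constant: H = [[-10, -8], [-8, -10]].
det(H) = (-10)·(-10) − (-8)² = 36.
det(H) > 0 and tr(H) = -20 < 0, so H is negative definite and the point is a local maximum.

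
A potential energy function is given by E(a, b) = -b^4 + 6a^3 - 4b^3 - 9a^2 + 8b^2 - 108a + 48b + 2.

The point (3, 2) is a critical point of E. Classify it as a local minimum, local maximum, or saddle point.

saddle point

The mixed partial ∂²E/∂a∂b is 0, so the Hessian at any point is diag(E_aa, E_bb) = diag(18(2a - 1), 4(-3b^2 - 6b + 4)).
At (3, 2): H = diag(90, -80).
The eigenvalues have opposite signs, so H is indefinite: a saddle point.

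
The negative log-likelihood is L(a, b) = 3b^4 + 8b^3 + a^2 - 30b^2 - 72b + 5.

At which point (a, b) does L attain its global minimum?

L(a,b) separates as P(a) + Q(b) + 5, so its minimum is min P + min Q + 5.
P'(a) = 2a vanishes at a ∈ {0}; Q'(b) = 12(b - 2)(b + 1)(b + 3) vanishes at b ∈ {-3, -1, 2}.
Local minima of P (where P''>0): P(0)=0. Local minima of Q: Q(-3)=-27, Q(2)=-152.
So the global minimum of L is P(0) + Q(2) + 5 = 0 − 152 + 5 = -147, attained at (0, 2).

(0, 2)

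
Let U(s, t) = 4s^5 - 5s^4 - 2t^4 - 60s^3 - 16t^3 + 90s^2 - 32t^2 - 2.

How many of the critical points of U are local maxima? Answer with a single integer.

U separates as a function of s plus a function of t, so ∇U=0 decouples.
∂U/∂s = 20s(s - 3)(s - 1)(s + 3) = 0 at s ∈ {-3, 0, 1, 3}; ∂U/∂t = -8t(t + 2)(t + 4) = 0 at t ∈ {-4, -2, 0}.
The Hessian is diagonal: diag(U_ss, U_tt). Second derivatives: U_ss(-3)=-1440, U_ss(0)=180, U_ss(1)=-160, U_ss(3)=720; U_tt(-4)=-64, U_tt(-2)=32, U_tt(0)=-64.
Local maxima occur where both diagonal entries negative: (-3, -4), (-3, 0), (1, -4), (1, 0). Count: 4.

4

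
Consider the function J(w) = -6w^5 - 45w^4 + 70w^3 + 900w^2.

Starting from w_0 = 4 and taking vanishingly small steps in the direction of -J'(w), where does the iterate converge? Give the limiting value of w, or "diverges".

J'(w) = -30w(w - 3)(w + 4)(w + 5), so J'(4) = -8640.
Gradient descent moves in the -J' direction, i.e. w is increasing.
There is no critical point above w=4, and J' keeps the same sign, so the iterate runs off to +∞.

diverges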